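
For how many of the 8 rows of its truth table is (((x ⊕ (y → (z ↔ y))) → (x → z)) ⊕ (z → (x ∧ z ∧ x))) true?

3

x | y | z | φ
- | - | - | -
F | F | F | F
F | F | T | T
F | T | F | F
F | T | T | T
T | F | F | F
T | F | T | F
T | T | F | T
T | T | T | F
The formula is true on 3 of the 8 rows.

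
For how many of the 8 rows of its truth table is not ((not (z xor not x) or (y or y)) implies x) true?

x  y  z  |  not x  (z xor not x)  not (z xor not x)  (y or y)  φ
T  T  T  |    F          T                F             T      F
T  T  F  |    F          F                T             T      F
T  F  T  |    F          T                F             F      F
T  F  F  |    F          F                T             F      F
F  T  T  |    T          F                T             T      T
F  T  F  |    T          T                F             T      T
F  F  T  |    T          F                T             F      T
F  F  F  |    T          T                F             F      F
The formula is true on 3 of the 8 rows.

3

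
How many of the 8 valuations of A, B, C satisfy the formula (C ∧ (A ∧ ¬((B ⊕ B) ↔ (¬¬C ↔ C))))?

2

  A   |   B   |   C   |   φ  
----- | ----- | ----- | -----
 True |  True |  True |  True
 True |  True | False | False
 True | False |  True |  True
 True | False | False | False
False |  True |  True | False
False |  True | False | False
False | False |  True | False
False | False | False | False
The formula is true on 2 of the 8 rows.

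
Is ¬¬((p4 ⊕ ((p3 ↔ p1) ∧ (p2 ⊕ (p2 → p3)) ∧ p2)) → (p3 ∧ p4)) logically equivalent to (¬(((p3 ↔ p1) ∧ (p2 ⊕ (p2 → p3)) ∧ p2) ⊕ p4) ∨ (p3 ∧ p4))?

equivalent

p1 | p2 | p3 | p4 | φ | ψ
-- | -- | -- | -- | - | -
T  | T  | T  | T  | T | T
T  | T  | T  | F  | T | T
T  | T  | F  | T  | F | F
T  | T  | F  | F  | T | T
T  | F  | T  | T  | T | T
T  | F  | T  | F  | T | T
T  | F  | F  | T  | F | F
T  | F  | F  | F  | T | T
F  | T  | T  | T  | T | T
F  | T  | T  | F  | T | T
F  | T  | F  | T  | T | T
F  | T  | F  | F  | F | F
F  | F  | T  | T  | T | T
F  | F  | T  | F  | T | T
F  | F  | F  | T  | F | F
F  | F  | F  | F  | T | T
The columns for φ and ψ agree on every row, so they are logically equivalent.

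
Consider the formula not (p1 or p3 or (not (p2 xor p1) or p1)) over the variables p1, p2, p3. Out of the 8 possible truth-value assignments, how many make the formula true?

p1  p2  p3  |  (p2 xor p1)  not (p2 xor p1)  (not (p2 xor p1) or p1)  φ
T   T   T   |       F              T                    T             F
T   T   F   |       F              T                    T             F
T   F   T   |       T              F                    T             F
T   F   F   |       T              F                    T             F
F   T   T   |       T              F                    F             F
F   T   F   |       T              F                    F             T
F   F   T   |       F              T                    T             F
F   F   F   |       F              T                    T             F
The formula is true on 1 of the 8 rows.

1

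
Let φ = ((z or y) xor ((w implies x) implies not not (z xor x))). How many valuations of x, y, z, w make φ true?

x | y | z | w | φ
- | - | - | - | -
T | T | T | T | T
T | T | T | F | T
T | T | F | T | F
T | T | F | F | F
T | F | T | T | T
T | F | T | F | T
T | F | F | T | T
T | F | F | F | T
F | T | T | T | F
F | T | T | F | F
F | T | F | T | F
F | T | F | F | T
F | F | T | T | F
F | F | T | F | F
F | F | F | T | T
F | F | F | F | F
The formula is true on 8 of the 16 rows.

8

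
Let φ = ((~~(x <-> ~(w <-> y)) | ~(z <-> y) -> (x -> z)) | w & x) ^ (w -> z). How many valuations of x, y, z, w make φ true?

5

x | y | z | w | (w <-> y) | ~(w <-> y) | (x <-> ~(w <-> y)) | ~(x <-> ~(w <-> y)) | ~~(x <-> ~(w <-> y)) | (z <-> y) | ~(z <-> y) | (x -> z) | (w & x) | (w -> z) | φ
- | - | - | - | --------- | ---------- | ------------------ | ------------------- | -------------------- | --------- | ---------- | -------- | ------- | -------- | -
T | T | T | T |     T     |     F      |         F          |          T          |          F           |     T     |     F      |    T     |    T    |    T     | F
T | T | T | F |     F     |     T      |         T          |          F          |          T           |     T     |     F      |    T     |    F    |    T     | F
T | T | F | T |     T     |     F      |         F          |          T          |          F           |     F     |     T      |    F     |    T    |    F     | T
T | T | F | F |     F     |     T      |         T          |          F          |          T           |     F     |     T      |    F     |    F    |    T     | T
T | F | T | T |     F     |     T      |         T          |          F          |          T           |     F     |     T      |    T     |    T    |    T     | F
T | F | T | F |     T     |     F      |         F          |          T          |          F           |     F     |     T      |    T     |    F    |    T     | F
T | F | F | T |     F     |     T      |         T          |          F          |          T           |     T     |     F      |    F     |    T    |    F     | T
T | F | F | F |     T     |     F      |         F          |          T          |          F           |     T     |     F      |    F     |    F    |    T     | F
F | T | T | T |     T     |     F      |         T          |          F          |          T           |     T     |     F      |    T     |    F    |    T     | F
F | T | T | F |     F     |     T      |         F          |          T          |          F           |     T     |     F      |    T     |    F    |    T     | F
F | T | F | T |     T     |     F      |         T          |          F          |          T           |     F     |     T      |    T     |    F    |    F     | T
F | T | F | F |     F     |     T      |         F          |          T          |          F           |     F     |     T      |    T     |    F    |    T     | F
F | F | T | T |     F     |     T      |         F          |          T          |          F           |     F     |     T      |    T     |    F    |    T     | F
F | F | T | F |     T     |     F      |         T          |          F          |          T           |     F     |     T      |    T     |    F    |    T     | F
F | F | F | T |     F     |     T      |         F          |          T          |          F           |     T     |     F      |    T     |    F    |    F     | T
F | F | F | F |     T     |     F      |         T          |          F          |          T           |     T     |     F      |    T     |    F    |    T     | F
The formula is true on 5 of the 16 rows.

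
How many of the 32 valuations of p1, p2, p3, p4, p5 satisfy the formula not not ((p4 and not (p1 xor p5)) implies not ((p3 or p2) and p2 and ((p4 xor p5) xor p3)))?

30

p1  p2  p3  p4  p5  |  φ
0   0   0   0   0   |  1
0   0   0   0   1   |  1
0   0   0   1   0   |  1
0   0   0   1   1   |  1
0   0   1   0   0   |  1
0   0   1   0   1   |  1
0   0   1   1   0   |  1
0   0   1   1   1   |  1
0   1   0   0   0   |  1
0   1   0   0   1   |  1
0   1   0   1   0   |  0
0   1   0   1   1   |  1
0   1   1   0   0   |  1
0   1   1   0   1   |  1
0   1   1   1   0   |  1
0   1   1   1   1   |  1
1   0   0   0   0   |  1
1   0   0   0   1   |  1
1   0   0   1   0   |  1
1   0   0   1   1   |  1
1   0   1   0   0   |  1
1   0   1   0   1   |  1
1   0   1   1   0   |  1
1   0   1   1   1   |  1
1   1   0   0   0   |  1
1   1   0   0   1   |  1
1   1   0   1   0   |  1
1   1   0   1   1   |  1
1   1   1   0   0   |  1
1   1   1   0   1   |  1
1   1   1   1   0   |  1
1   1   1   1   1   |  0
The formula is true on 30 of the 32 rows.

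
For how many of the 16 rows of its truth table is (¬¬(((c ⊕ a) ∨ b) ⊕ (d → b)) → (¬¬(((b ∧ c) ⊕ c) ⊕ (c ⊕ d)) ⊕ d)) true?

a | b | c | d || φ
0 | 0 | 0 | 0 || 0
0 | 0 | 0 | 1 || 1
0 | 0 | 1 | 0 || 1
0 | 0 | 1 | 1 || 0
0 | 1 | 0 | 0 || 1
0 | 1 | 0 | 1 || 1
0 | 1 | 1 | 0 || 1
0 | 1 | 1 | 1 || 1
1 | 0 | 0 | 0 || 1
1 | 0 | 0 | 1 || 0
1 | 0 | 1 | 0 || 0
1 | 0 | 1 | 1 || 1
1 | 1 | 0 | 0 || 1
1 | 1 | 0 | 1 || 1
1 | 1 | 1 | 0 || 1
1 | 1 | 1 | 1 || 1
The formula is true on 12 of the 16 rows.

12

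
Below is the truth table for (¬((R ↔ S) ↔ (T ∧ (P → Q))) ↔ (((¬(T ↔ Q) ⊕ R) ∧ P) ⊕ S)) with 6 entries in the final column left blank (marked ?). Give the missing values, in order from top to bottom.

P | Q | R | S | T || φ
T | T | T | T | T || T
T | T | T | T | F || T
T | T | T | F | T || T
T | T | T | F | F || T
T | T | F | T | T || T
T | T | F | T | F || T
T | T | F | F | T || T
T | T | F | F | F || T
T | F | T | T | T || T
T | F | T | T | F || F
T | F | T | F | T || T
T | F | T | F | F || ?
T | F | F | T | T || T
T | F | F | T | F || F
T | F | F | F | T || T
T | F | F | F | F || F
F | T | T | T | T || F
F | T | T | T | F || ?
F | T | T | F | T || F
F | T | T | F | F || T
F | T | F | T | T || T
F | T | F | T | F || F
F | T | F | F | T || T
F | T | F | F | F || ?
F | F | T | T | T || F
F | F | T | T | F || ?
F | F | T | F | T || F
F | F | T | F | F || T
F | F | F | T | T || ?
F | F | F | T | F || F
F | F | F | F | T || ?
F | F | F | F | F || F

Row P=T, Q=F, R=T, S=F, T=F: ¬((R ↔ S) ↔ (T ∧ (P → Q))) = F, (((¬(T ↔ Q) ⊕ R) ∧ P) ⊕ S) = T, so the formula = F.
Row P=F, Q=T, R=T, S=T, T=F: ¬((R ↔ S) ↔ (T ∧ (P → Q))) = T, (((¬(T ↔ Q) ⊕ R) ∧ P) ⊕ S) = T, so the formula = T.
Row P=F, Q=T, R=F, S=F, T=F: ¬((R ↔ S) ↔ (T ∧ (P → Q))) = T, (((¬(T ↔ Q) ⊕ R) ∧ P) ⊕ S) = F, so the formula = F.
Row P=F, Q=F, R=T, S=T, T=F: ¬((R ↔ S) ↔ (T ∧ (P → Q))) = T, (((¬(T ↔ Q) ⊕ R) ∧ P) ⊕ S) = T, so the formula = T.
Row P=F, Q=F, R=F, S=T, T=T: ¬((R ↔ S) ↔ (T ∧ (P → Q))) = T, (((¬(T ↔ Q) ⊕ R) ∧ P) ⊕ S) = T, so the formula = T.
Row P=F, Q=F, R=F, S=F, T=T: ¬((R ↔ S) ↔ (T ∧ (P → Q))) = F, (((¬(T ↔ Q) ⊕ R) ∧ P) ⊕ S) = F, so the formula = T.

F, T, F, T, T, T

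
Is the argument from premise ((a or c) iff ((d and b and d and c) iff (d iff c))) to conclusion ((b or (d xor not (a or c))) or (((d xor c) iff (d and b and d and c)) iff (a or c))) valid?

a  b  c  d  |  φ  ψ
F  F  F  F  |  T  T
F  F  F  T  |  F  T
F  F  T  F  |  T  F
F  F  T  T  |  F  T
F  T  F  F  |  T  T
F  T  F  T  |  F  T
F  T  T  F  |  T  T
F  T  T  T  |  T  T
T  F  F  F  |  F  T
T  F  F  T  |  T  T
T  F  T  F  |  T  F
T  F  T  T  |  F  T
T  T  F  F  |  F  T
T  T  F  T  |  T  T
T  T  T  F  |  T  T
T  T  T  T  |  T  T
At a=F, b=F, c=T, d=F we have φ true but ψ false, so φ does not entail ψ.

no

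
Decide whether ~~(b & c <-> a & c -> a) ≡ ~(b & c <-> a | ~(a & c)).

not equivalent

a  b  c  |  φ  ψ
0  0  0  |  0  1
0  0  1  |  0  1
0  1  0  |  0  1
0  1  1  |  1  0
1  0  0  |  0  1
1  0  1  |  0  1
1  1  0  |  0  1
1  1  1  |  1  0
The columns differ at a=0, b=0, c=0 (φ=0, ψ=1), so they are not equivalent.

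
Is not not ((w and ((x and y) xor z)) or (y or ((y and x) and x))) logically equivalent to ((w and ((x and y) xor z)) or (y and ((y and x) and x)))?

not equivalent

x | y | z | w | φ | ψ
- | - | - | - | - | -
T | T | T | T | T | T
T | T | T | F | T | T
T | T | F | T | T | T
T | T | F | F | T | T
T | F | T | T | T | T
T | F | T | F | F | F
T | F | F | T | F | F
T | F | F | F | F | F
F | T | T | T | T | T
F | T | T | F | T | F
F | T | F | T | T | F
F | T | F | F | T | F
F | F | T | T | T | T
F | F | T | F | F | F
F | F | F | T | F | F
F | F | F | F | F | F
The columns differ at x=F, y=T, z=T, w=F (φ=T, ψ=F), so they are not equivalent.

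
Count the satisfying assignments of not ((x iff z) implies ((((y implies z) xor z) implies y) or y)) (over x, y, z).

1

  x   |   y   |   z   ||   φ  
False | False | False ||  True
False | False |  True || False
False |  True | False || False
False |  True |  True || False
 True | False | False || False
 True | False |  True || False
 True |  True | False || False
 True |  True |  True || False
The formula is true on 1 of the 8 rows.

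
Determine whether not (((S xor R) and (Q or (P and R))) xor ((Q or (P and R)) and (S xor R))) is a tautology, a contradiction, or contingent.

  P      Q      R      S    |  (S xor R)  (P and R)  (Q or (P and R))    φ  
False  False  False  False  |    False      False         False         True
False  False  False   True  |     True      False         False         True
False  False   True  False  |     True      False         False         True
False  False   True   True  |    False      False         False         True
False   True  False  False  |    False      False          True         True
False   True  False   True  |     True      False          True         True
False   True   True  False  |     True      False          True         True
False   True   True   True  |    False      False          True         True
 True  False  False  False  |    False      False         False         True
 True  False  False   True  |     True      False         False         True
 True  False   True  False  |     True       True          True         True
 True  False   True   True  |    False       True          True         True
 True   True  False  False  |    False      False          True         True
 True   True  False   True  |     True      False          True         True
 True   True   True  False  |     True       True          True         True
 True   True   True   True  |    False       True          True         True
Every row is True, so the formula is a tautology.

tautology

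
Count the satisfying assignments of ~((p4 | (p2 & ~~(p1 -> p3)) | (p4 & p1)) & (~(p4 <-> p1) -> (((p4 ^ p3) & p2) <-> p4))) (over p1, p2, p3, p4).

p1 | p2 | p3 | p4 || (p1 -> p3) | ~(p1 -> p3) | ~~(p1 -> p3) | (p2 & ~~(p1 -> p3)) | (p4 & p1) | (p4 <-> p1) | ~(p4 <-> p1) | (p4 ^ p3) | ((p4 ^ p3) & p2) | (((p4 ^ p3) & p2) <-> p4) | φ
F  | F  | F  | F  ||     T      |      F      |      T       |          F          |     F     |      T      |      F       |     F     |        F         |             T             | T
F  | F  | F  | T  ||     T      |      F      |      T       |          F          |     F     |      F      |      T       |     T     |        F         |             F             | T
F  | F  | T  | F  ||     T      |      F      |      T       |          F          |     F     |      T      |      F       |     T     |        F         |             T             | T
F  | F  | T  | T  ||     T      |      F      |      T       |          F          |     F     |      F      |      T       |     F     |        F         |             F             | T
F  | T  | F  | F  ||     T      |      F      |      T       |          T          |     F     |      T      |      F       |     F     |        F         |             T             | F
F  | T  | F  | T  ||     T      |      F      |      T       |          T          |     F     |      F      |      T       |     T     |        T         |             T             | F
F  | T  | T  | F  ||     T      |      F      |      T       |          T          |     F     |      T      |      F       |     T     |        T         |             F             | F
F  | T  | T  | T  ||     T      |      F      |      T       |          T          |     F     |      F      |      T       |     F     |        F         |             F             | T
T  | F  | F  | F  ||     F      |      T      |      F       |          F          |     F     |      F      |      T       |     F     |        F         |             T             | T
T  | F  | F  | T  ||     F      |      T      |      F       |          F          |     T     |      T      |      F       |     T     |        F         |             F             | F
T  | F  | T  | F  ||     T      |      F      |      T       |          F          |     F     |      F      |      T       |     T     |        F         |             T             | T
T  | F  | T  | T  ||     T      |      F      |      T       |          F          |     T     |      T      |      F       |     F     |        F         |             F             | F
T  | T  | F  | F  ||     F      |      T      |      F       |          F          |     F     |      F      |      T       |     F     |        F         |             T             | T
T  | T  | F  | T  ||     F      |      T      |      F       |          F          |     T     |      T      |      F       |     T     |        T         |             T             | F
T  | T  | T  | F  ||     T      |      F      |      T       |          T          |     F     |      F      |      T       |     T     |        T         |             F             | T
T  | T  | T  | T  ||     T      |      F      |      T       |          T          |     T     |      T      |      F       |     F     |        F         |             F             | F
The formula is true on 9 of the 16 rows.

9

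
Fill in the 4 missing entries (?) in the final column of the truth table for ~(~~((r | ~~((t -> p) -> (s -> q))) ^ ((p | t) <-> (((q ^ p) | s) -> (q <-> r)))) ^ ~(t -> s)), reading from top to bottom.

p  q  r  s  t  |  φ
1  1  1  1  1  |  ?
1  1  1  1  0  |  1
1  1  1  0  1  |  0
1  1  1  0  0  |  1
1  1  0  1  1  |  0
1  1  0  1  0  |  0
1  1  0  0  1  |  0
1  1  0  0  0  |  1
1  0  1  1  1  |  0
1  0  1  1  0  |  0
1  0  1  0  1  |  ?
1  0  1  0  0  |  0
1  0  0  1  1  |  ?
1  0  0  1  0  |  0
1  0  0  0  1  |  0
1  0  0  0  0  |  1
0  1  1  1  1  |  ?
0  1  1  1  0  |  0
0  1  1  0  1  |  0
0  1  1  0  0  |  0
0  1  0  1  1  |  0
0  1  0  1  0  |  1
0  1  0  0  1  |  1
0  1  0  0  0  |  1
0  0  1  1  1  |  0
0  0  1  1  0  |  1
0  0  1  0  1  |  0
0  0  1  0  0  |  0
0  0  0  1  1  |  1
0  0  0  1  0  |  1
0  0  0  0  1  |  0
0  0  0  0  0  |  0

1, 1, 0, 1

Row 1: ~~((r | ~~((t -> p) -> (s -> q))) ^ ((p | t) <-> (((q ^ p) | s) -> (q <-> r)))) = 0, ~(t -> s) = 0, (~~((r | ~~((t -> p) -> (s -> q))) ^ ((p | t) <-> (((q ^ p) | s) -> (q <-> r)))) ^ ~(t -> s)) = 0, so the formula = 1.
Row 11: ~~((r | ~~((t -> p) -> (s -> q))) ^ ((p | t) <-> (((q ^ p) | s) -> (q <-> r)))) = 1, ~(t -> s) = 1, (~~((r | ~~((t -> p) -> (s -> q))) ^ ((p | t) <-> (((q ^ p) | s) -> (q <-> r)))) ^ ~(t -> s)) = 0, so the formula = 1.
Row 13: ~~((r | ~~((t -> p) -> (s -> q))) ^ ((p | t) <-> (((q ^ p) | s) -> (q <-> r)))) = 1, ~(t -> s) = 0, (~~((r | ~~((t -> p) -> (s -> q))) ^ ((p | t) <-> (((q ^ p) | s) -> (q <-> r)))) ^ ~(t -> s)) = 1, so the formula = 0.
Row 17: ~~((r | ~~((t -> p) -> (s -> q))) ^ ((p | t) <-> (((q ^ p) | s) -> (q <-> r)))) = 0, ~(t -> s) = 0, (~~((r | ~~((t -> p) -> (s -> q))) ^ ((p | t) <-> (((q ^ p) | s) -> (q <-> r)))) ^ ~(t -> s)) = 0, so the formula = 1.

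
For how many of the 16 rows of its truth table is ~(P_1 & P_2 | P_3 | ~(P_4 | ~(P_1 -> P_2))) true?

P_1 | P_2 | P_3 | P_4 | φ
--- | --- | --- | --- | -
 F  |  F  |  F  |  F  | F
 F  |  F  |  F  |  T  | T
 F  |  F  |  T  |  F  | F
 F  |  F  |  T  |  T  | F
 F  |  T  |  F  |  F  | F
 F  |  T  |  F  |  T  | T
 F  |  T  |  T  |  F  | F
 F  |  T  |  T  |  T  | F
 T  |  F  |  F  |  F  | T
 T  |  F  |  F  |  T  | T
 T  |  F  |  T  |  F  | F
 T  |  F  |  T  |  T  | F
 T  |  T  |  F  |  F  | F
 T  |  T  |  F  |  T  | F
 T  |  T  |  T  |  F  | F
 T  |  T  |  T  |  T  | F
The formula is true on 4 of the 16 rows.

4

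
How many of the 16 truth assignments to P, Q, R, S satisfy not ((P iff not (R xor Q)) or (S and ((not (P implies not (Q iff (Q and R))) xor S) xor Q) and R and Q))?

8

P | Q | R | S || φ
1 | 1 | 1 | 1 || 0
1 | 1 | 1 | 0 || 0
1 | 1 | 0 | 1 || 1
1 | 1 | 0 | 0 || 1
1 | 0 | 1 | 1 || 1
1 | 0 | 1 | 0 || 1
1 | 0 | 0 | 1 || 0
1 | 0 | 0 | 0 || 0
0 | 1 | 1 | 1 || 1
0 | 1 | 1 | 0 || 1
0 | 1 | 0 | 1 || 0
0 | 1 | 0 | 0 || 0
0 | 0 | 1 | 1 || 0
0 | 0 | 1 | 0 || 0
0 | 0 | 0 | 1 || 1
0 | 0 | 0 | 0 || 1
The formula is true on 8 of the 16 rows.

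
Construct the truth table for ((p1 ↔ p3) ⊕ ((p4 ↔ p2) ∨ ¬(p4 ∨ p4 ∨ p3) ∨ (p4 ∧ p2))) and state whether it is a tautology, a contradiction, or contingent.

contingent

p1 | p2 | p3 | p4 | (p1 ↔ p3) | (p4 ↔ p2) | (p4 ∨ p4 ∨ p3) | ¬(p4 ∨ p4 ∨ p3) | (p4 ∧ p2) | φ
-- | -- | -- | -- | --------- | --------- | -------------- | --------------- | --------- | -
T  | T  | T  | T  |     T     |     T     |       T        |        F        |     T     | F
T  | T  | T  | F  |     T     |     F     |       T        |        F        |     F     | T
T  | T  | F  | T  |     F     |     T     |       T        |        F        |     T     | T
T  | T  | F  | F  |     F     |     F     |       F        |        T        |     F     | T
T  | F  | T  | T  |     T     |     F     |       T        |        F        |     F     | T
T  | F  | T  | F  |     T     |     T     |       T        |        F        |     F     | F
T  | F  | F  | T  |     F     |     F     |       T        |        F        |     F     | F
T  | F  | F  | F  |     F     |     T     |       F        |        T        |     F     | T
F  | T  | T  | T  |     F     |     T     |       T        |        F        |     T     | T
F  | T  | T  | F  |     F     |     F     |       T        |        F        |     F     | F
F  | T  | F  | T  |     T     |     T     |       T        |        F        |     T     | F
F  | T  | F  | F  |     T     |     F     |       F        |        T        |     F     | F
F  | F  | T  | T  |     F     |     F     |       T        |        F        |     F     | F
F  | F  | T  | F  |     F     |     T     |       T        |        F        |     F     | T
F  | F  | F  | T  |     T     |     F     |       T        |        F        |     F     | T
F  | F  | F  | F  |     T     |     T     |       F        |        T        |     F     | F
8 of 16 rows are T, so the formula is contingent.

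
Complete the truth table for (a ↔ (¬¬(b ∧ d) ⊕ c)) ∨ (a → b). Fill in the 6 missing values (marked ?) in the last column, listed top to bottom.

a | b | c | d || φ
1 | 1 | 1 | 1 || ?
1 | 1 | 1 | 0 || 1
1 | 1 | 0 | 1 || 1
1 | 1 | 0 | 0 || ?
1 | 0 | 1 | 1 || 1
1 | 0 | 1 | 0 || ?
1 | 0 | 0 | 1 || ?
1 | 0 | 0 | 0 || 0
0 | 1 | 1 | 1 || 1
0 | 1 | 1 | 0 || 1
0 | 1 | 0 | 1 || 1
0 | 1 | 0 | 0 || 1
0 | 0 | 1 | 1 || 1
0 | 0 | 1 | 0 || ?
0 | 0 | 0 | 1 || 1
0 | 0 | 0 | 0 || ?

Row a=1, b=1, c=1, d=1: (a ↔ (¬¬(b ∧ d) ⊕ c)) = 0, (a → b) = 1, so the formula = 1.
Row a=1, b=1, c=0, d=0: (a ↔ (¬¬(b ∧ d) ⊕ c)) = 0, (a → b) = 1, so the formula = 1.
Row a=1, b=0, c=1, d=0: (a ↔ (¬¬(b ∧ d) ⊕ c)) = 1, (a → b) = 0, so the formula = 1.
Row a=1, b=0, c=0, d=1: (a ↔ (¬¬(b ∧ d) ⊕ c)) = 0, (a → b) = 0, so the formula = 0.
Row a=0, b=0, c=1, d=0: (a ↔ (¬¬(b ∧ d) ⊕ c)) = 0, (a → b) = 1, so the formula = 1.
Row a=0, b=0, c=0, d=0: (a ↔ (¬¬(b ∧ d) ⊕ c)) = 1, (a → b) = 1, so the formula = 1.

1, 1, 1, 0, 1, 1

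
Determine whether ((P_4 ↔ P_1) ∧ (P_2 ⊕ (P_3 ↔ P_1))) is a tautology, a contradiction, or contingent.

P_1  P_2  P_3  P_4  |  φ
 T    T    T    T   |  F
 T    T    T    F   |  F
 T    T    F    T   |  T
 T    T    F    F   |  F
 T    F    T    T   |  T
 T    F    T    F   |  F
 T    F    F    T   |  F
 T    F    F    F   |  F
 F    T    T    T   |  F
 F    T    T    F   |  T
 F    T    F    T   |  F
 F    T    F    F   |  F
 F    F    T    T   |  F
 F    F    T    F   |  F
 F    F    F    T   |  F
 F    F    F    F   |  T
4 of 16 rows are T, so the formula is contingent.

contingent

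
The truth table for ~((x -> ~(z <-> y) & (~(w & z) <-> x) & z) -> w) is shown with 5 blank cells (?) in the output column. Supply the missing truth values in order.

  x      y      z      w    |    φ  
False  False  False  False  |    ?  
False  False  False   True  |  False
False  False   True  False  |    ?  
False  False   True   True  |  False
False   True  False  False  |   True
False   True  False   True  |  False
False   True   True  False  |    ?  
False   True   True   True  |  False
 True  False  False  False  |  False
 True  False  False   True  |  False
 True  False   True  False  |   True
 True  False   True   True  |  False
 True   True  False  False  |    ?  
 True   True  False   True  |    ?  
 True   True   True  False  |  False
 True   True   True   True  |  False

Row x=False, y=False, z=False, w=False: (x -> ~(z <-> y) & (~(w & z) <-> x) & z) = True, ((x -> ~(z <-> y) & (~(w & z) <-> x) & z) -> w) = False, so the formula = True.
Row x=False, y=False, z=True, w=False: (x -> ~(z <-> y) & (~(w & z) <-> x) & z) = True, ((x -> ~(z <-> y) & (~(w & z) <-> x) & z) -> w) = False, so the formula = True.
Row x=False, y=True, z=True, w=False: (x -> ~(z <-> y) & (~(w & z) <-> x) & z) = True, ((x -> ~(z <-> y) & (~(w & z) <-> x) & z) -> w) = False, so the formula = True.
Row x=True, y=True, z=False, w=False: (x -> ~(z <-> y) & (~(w & z) <-> x) & z) = False, ((x -> ~(z <-> y) & (~(w & z) <-> x) & z) -> w) = True, so the formula = False.
Row x=True, y=True, z=False, w=True: (x -> ~(z <-> y) & (~(w & z) <-> x) & z) = False, ((x -> ~(z <-> y) & (~(w & z) <-> x) & z) -> w) = True, so the formula = False.

True, True, True, False, False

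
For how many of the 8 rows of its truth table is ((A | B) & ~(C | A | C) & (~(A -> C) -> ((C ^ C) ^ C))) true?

A  B  C     (A | B)  (C | A | C)  ~(C | A | C)  (A -> C)  ~(A -> C)  (C ^ C)  ((C ^ C) ^ C)  (~(A -> C) -> ((C ^ C) ^ C))  φ
T  T  T        T          T            F           T          F         F           T                     T                F
T  T  F        T          T            F           F          T         F           F                     F                F
T  F  T        T          T            F           T          F         F           T                     T                F
T  F  F        T          T            F           F          T         F           F                     F                F
F  T  T        T          T            F           T          F         F           T                     T                F
F  T  F        T          F            T           T          F         F           F                     T                T
F  F  T        F          T            F           T          F         F           T                     T                F
F  F  F        F          F            T           T          F         F           F                     T                F
The formula is true on 1 of the 8 rows.

1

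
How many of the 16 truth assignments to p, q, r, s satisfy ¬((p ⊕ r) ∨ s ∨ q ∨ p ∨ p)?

p  q  r  s  |  (p ⊕ r)  (s ∨ q ∨ p ∨ p)  ((p ⊕ r) ∨ (s ∨ q ∨ p ∨ p))  ¬((p ⊕ r) ∨ (s ∨ q ∨ p ∨ p))
T  T  T  T  |     F            T                      T                            F              
T  T  T  F  |     F            T                      T                            F              
T  T  F  T  |     T            T                      T                            F              
T  T  F  F  |     T            T                      T                            F              
T  F  T  T  |     F            T                      T                            F              
T  F  T  F  |     F            T                      T                            F              
T  F  F  T  |     T            T                      T                            F              
T  F  F  F  |     T            T                      T                            F              
F  T  T  T  |     T            T                      T                            F              
F  T  T  F  |     T            T                      T                            F              
F  T  F  T  |     F            T                      T                            F              
F  T  F  F  |     F            T                      T                            F              
F  F  T  T  |     T            T                      T                            F              
F  F  T  F  |     T            F                      T                            F              
F  F  F  T  |     F            T                      T                            F              
F  F  F  F  |     F            F                      F                            T              
The formula is true on 1 of the 16 rows.

1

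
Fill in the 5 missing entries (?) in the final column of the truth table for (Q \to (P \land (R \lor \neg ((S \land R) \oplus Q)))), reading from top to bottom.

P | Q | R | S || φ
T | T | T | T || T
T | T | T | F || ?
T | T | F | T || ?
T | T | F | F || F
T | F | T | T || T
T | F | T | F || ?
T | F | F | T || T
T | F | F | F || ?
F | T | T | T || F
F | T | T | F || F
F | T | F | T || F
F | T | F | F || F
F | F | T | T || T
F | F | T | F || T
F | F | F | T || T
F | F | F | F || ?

T, F, T, T, T

Row P=T, Q=T, R=T, S=F: (P \land (R \lor \neg ((S \land R) \oplus Q))) = T, so the formula = T.
Row P=T, Q=T, R=F, S=T: (P \land (R \lor \neg ((S \land R) \oplus Q))) = F, so the formula = F.
Row P=T, Q=F, R=T, S=F: (P \land (R \lor \neg ((S \land R) \oplus Q))) = T, so the formula = T.
Row P=T, Q=F, R=F, S=F: (P \land (R \lor \neg ((S \land R) \oplus Q))) = T, so the formula = T.
Row P=F, Q=F, R=F, S=F: (P \land (R \lor \neg ((S \land R) \oplus Q))) = F, so the formula = T.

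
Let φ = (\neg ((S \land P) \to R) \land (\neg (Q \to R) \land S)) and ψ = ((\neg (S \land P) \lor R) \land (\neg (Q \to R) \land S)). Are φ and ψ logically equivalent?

P  Q  R  S  |  φ  ψ
F  F  F  F  |  F  F
F  F  F  T  |  F  F
F  F  T  F  |  F  F
F  F  T  T  |  F  F
F  T  F  F  |  F  F
F  T  F  T  |  F  T
F  T  T  F  |  F  F
F  T  T  T  |  F  F
T  F  F  F  |  F  F
T  F  F  T  |  F  F
T  F  T  F  |  F  F
T  F  T  T  |  F  F
T  T  F  F  |  F  F
T  T  F  T  |  T  F
T  T  T  F  |  F  F
T  T  T  T  |  F  F
The columns differ at P=F, Q=T, R=F, S=T (φ=F, ψ=T), so they are not equivalent.

not equivalent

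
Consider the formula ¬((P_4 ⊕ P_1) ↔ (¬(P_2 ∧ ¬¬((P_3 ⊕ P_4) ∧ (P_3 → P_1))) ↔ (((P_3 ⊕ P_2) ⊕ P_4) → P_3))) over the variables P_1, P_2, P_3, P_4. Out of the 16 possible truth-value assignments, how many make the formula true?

9

 P_1  |  P_2  |  P_3  |  P_4  || (P_4 ⊕ P_1) | (P_3 ⊕ P_4) | (P_3 → P_1) | ((P_3 ⊕ P_4) ∧ (P_3 → P_1)) | ¬((P_3 ⊕ P_4) ∧ (P_3 → P_1)) | (P_3 ⊕ P_2) | ((P_3 ⊕ P_2) ⊕ P_4) | (((P_3 ⊕ P_2) ⊕ P_4) → P_3) |   φ  
 True |  True |  True |  True ||    False    |    False    |     True    |            False            |             True             |    False    |         True        |             True            |  True
 True |  True |  True | False ||     True    |     True    |     True    |             True            |            False             |    False    |        False        |             True            |  True
 True |  True | False |  True ||    False    |     True    |     True    |             True            |            False             |     True    |        False        |             True            | False
 True |  True | False | False ||     True    |    False    |     True    |            False            |             True             |     True    |         True        |            False            |  True
 True | False |  True |  True ||    False    |    False    |     True    |            False            |             True             |     True    |        False        |             True            |  True
 True | False |  True | False ||     True    |     True    |     True    |             True            |            False             |     True    |         True        |             True            | False
 True | False | False |  True ||    False    |     True    |     True    |             True            |            False             |    False    |         True        |            False            | False
 True | False | False | False ||     True    |    False    |     True    |            False            |             True             |    False    |        False        |             True            | False
False |  True |  True |  True ||     True    |    False    |    False    |            False            |             True             |    False    |         True        |             True            | False
False |  True |  True | False ||    False    |     True    |    False    |            False            |             True             |    False    |        False        |             True            |  True
False |  True | False |  True ||     True    |     True    |     True    |             True            |            False             |     True    |        False        |             True            |  True
False |  True | False | False ||    False    |    False    |     True    |            False            |             True             |     True    |         True        |            False            | False
False | False |  True |  True ||     True    |    False    |    False    |            False            |             True             |     True    |        False        |             True            | False
False | False |  True | False ||    False    |     True    |    False    |            False            |             True             |     True    |         True        |             True            |  True
False | False | False |  True ||     True    |     True    |     True    |             True            |            False             |    False    |         True        |            False            |  True
False | False | False | False ||    False    |    False    |     True    |            False            |             True             |    False    |        False        |             True            |  True
The formula is true on 9 of the 16 rows.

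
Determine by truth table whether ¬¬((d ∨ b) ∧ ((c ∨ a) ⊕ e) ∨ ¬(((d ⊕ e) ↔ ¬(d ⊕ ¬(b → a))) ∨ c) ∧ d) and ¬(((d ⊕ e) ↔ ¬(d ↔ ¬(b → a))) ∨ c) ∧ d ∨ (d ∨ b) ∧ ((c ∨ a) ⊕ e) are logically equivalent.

not equivalent

a | b | c | d | e || φ | ψ
0 | 0 | 0 | 0 | 0 || 0 | 0
0 | 0 | 0 | 0 | 1 || 0 | 0
0 | 0 | 0 | 1 | 0 || 1 | 0
0 | 0 | 0 | 1 | 1 || 1 | 1
0 | 0 | 1 | 0 | 0 || 0 | 0
0 | 0 | 1 | 0 | 1 || 0 | 0
0 | 0 | 1 | 1 | 0 || 1 | 1
0 | 0 | 1 | 1 | 1 || 0 | 0
0 | 1 | 0 | 0 | 0 || 0 | 0
0 | 1 | 0 | 0 | 1 || 1 | 1
0 | 1 | 0 | 1 | 0 || 0 | 1
0 | 1 | 0 | 1 | 1 || 1 | 1
0 | 1 | 1 | 0 | 0 || 1 | 1
0 | 1 | 1 | 0 | 1 || 0 | 0
0 | 1 | 1 | 1 | 0 || 1 | 1
0 | 1 | 1 | 1 | 1 || 0 | 0
1 | 0 | 0 | 0 | 0 || 0 | 0
1 | 0 | 0 | 0 | 1 || 0 | 0
1 | 0 | 0 | 1 | 0 || 1 | 1
1 | 0 | 0 | 1 | 1 || 0 | 1
1 | 0 | 1 | 0 | 0 || 0 | 0
1 | 0 | 1 | 0 | 1 || 0 | 0
1 | 0 | 1 | 1 | 0 || 1 | 1
1 | 0 | 1 | 1 | 1 || 0 | 0
1 | 1 | 0 | 0 | 0 || 1 | 1
1 | 1 | 0 | 0 | 1 || 0 | 0
1 | 1 | 0 | 1 | 0 || 1 | 1
1 | 1 | 0 | 1 | 1 || 0 | 1
1 | 1 | 1 | 0 | 0 || 1 | 1
1 | 1 | 1 | 0 | 1 || 0 | 0
1 | 1 | 1 | 1 | 0 || 1 | 1
1 | 1 | 1 | 1 | 1 || 0 | 0
The columns differ at a=0, b=0, c=0, d=1, e=0 (φ=1, ψ=0), so they are not equivalent.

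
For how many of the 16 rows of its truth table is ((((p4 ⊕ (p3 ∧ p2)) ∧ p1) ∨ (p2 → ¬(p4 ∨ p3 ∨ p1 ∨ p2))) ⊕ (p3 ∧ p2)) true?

12

  p1     p2     p3     p4   |    φ  
False  False  False  False  |   True
False  False  False   True  |   True
False  False   True  False  |   True
False  False   True   True  |   True
False   True  False  False  |  False
False   True  False   True  |  False
False   True   True  False  |   True
False   True   True   True  |   True
 True  False  False  False  |   True
 True  False  False   True  |   True
 True  False   True  False  |   True
 True  False   True   True  |   True
 True   True  False  False  |  False
 True   True  False   True  |   True
 True   True   True  False  |  False
 True   True   True   True  |   True
The formula is true on 12 of the 16 rows.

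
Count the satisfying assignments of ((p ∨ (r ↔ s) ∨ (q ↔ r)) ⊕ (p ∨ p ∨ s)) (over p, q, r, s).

p | q | r | s || (r ↔ s) | (q ↔ r) | (p ∨ (r ↔ s) ∨ (q ↔ r)) | (p ∨ p ∨ s) | φ
F | F | F | F ||    T    |    T    |            T            |      F      | T
F | F | F | T ||    F    |    T    |            T            |      T      | F
F | F | T | F ||    F    |    F    |            F            |      F      | F
F | F | T | T ||    T    |    F    |            T            |      T      | F
F | T | F | F ||    T    |    F    |            T            |      F      | T
F | T | F | T ||    F    |    F    |            F            |      T      | T
F | T | T | F ||    F    |    T    |            T            |      F      | T
F | T | T | T ||    T    |    T    |            T            |      T      | F
T | F | F | F ||    T    |    T    |            T            |      T      | F
T | F | F | T ||    F    |    T    |            T            |      T      | F
T | F | T | F ||    F    |    F    |            T            |      T      | F
T | F | T | T ||    T    |    F    |            T            |      T      | F
T | T | F | F ||    T    |    F    |            T            |      T      | F
T | T | F | T ||    F    |    F    |            T            |      T      | F
T | T | T | F ||    F    |    T    |            T            |      T      | F
T | T | T | T ||    T    |    T    |            T            |      T      | F
The formula is true on 4 of the 16 rows.

4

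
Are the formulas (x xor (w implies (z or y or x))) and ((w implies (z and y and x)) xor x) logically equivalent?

x | y | z | w | φ | ψ
- | - | - | - | - | -
T | T | T | T | F | F
T | T | T | F | F | F
T | T | F | T | F | T
T | T | F | F | F | F
T | F | T | T | F | T
T | F | T | F | F | F
T | F | F | T | F | T
T | F | F | F | F | F
F | T | T | T | T | F
F | T | T | F | T | T
F | T | F | T | T | F
F | T | F | F | T | T
F | F | T | T | T | F
F | F | T | F | T | T
F | F | F | T | F | F
F | F | F | F | T | T
The columns differ at x=T, y=T, z=F, w=T (φ=F, ψ=T), so they are not equivalent.

not equivalent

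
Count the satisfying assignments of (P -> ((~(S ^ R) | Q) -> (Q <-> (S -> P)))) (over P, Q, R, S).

P  Q  R  S     (S ^ R)  ~(S ^ R)  (~(S ^ R) | Q)  (S -> P)  (Q <-> (S -> P))  φ
0  0  0  0        0        1            1            1             0          1
0  0  0  1        1        0            0            0             1          1
0  0  1  0        1        0            0            1             0          1
0  0  1  1        0        1            1            0             1          1
0  1  0  0        0        1            1            1             1          1
0  1  0  1        1        0            1            0             0          1
0  1  1  0        1        0            1            1             1          1
0  1  1  1        0        1            1            0             0          1
1  0  0  0        0        1            1            1             0          0
1  0  0  1        1        0            0            1             0          1
1  0  1  0        1        0            0            1             0          1
1  0  1  1        0        1            1            1             0          0
1  1  0  0        0        1            1            1             1          1
1  1  0  1        1        0            1            1             1          1
1  1  1  0        1        0            1            1             1          1
1  1  1  1        0        1            1            1             1          1
The formula is true on 14 of the 16 rows.

14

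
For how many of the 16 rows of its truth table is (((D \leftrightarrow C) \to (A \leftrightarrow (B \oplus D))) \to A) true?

10

A  B  C  D  |  φ
T  T  T  T  |  T
T  T  T  F  |  T
T  T  F  T  |  T
T  T  F  F  |  T
T  F  T  T  |  T
T  F  T  F  |  T
T  F  F  T  |  T
T  F  F  F  |  T
F  T  T  T  |  F
F  T  T  F  |  F
F  T  F  T  |  F
F  T  F  F  |  T
F  F  T  T  |  T
F  F  T  F  |  F
F  F  F  T  |  F
F  F  F  F  |  F
The formula is true on 10 of the 16 rows.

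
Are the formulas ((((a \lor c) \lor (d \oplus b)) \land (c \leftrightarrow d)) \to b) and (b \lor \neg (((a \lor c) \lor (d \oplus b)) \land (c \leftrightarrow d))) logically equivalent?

equivalent

a  b  c  d  |  φ  ψ
F  F  F  F  |  T  T
F  F  F  T  |  T  T
F  F  T  F  |  T  T
F  F  T  T  |  F  F
F  T  F  F  |  T  T
F  T  F  T  |  T  T
F  T  T  F  |  T  T
F  T  T  T  |  T  T
T  F  F  F  |  F  F
T  F  F  T  |  T  T
T  F  T  F  |  T  T
T  F  T  T  |  F  F
T  T  F  F  |  T  T
T  T  F  T  |  T  T
T  T  T  F  |  T  T
T  T  T  T  |  T  T
The columns for φ and ψ agree on every row, so they are logically equivalent.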